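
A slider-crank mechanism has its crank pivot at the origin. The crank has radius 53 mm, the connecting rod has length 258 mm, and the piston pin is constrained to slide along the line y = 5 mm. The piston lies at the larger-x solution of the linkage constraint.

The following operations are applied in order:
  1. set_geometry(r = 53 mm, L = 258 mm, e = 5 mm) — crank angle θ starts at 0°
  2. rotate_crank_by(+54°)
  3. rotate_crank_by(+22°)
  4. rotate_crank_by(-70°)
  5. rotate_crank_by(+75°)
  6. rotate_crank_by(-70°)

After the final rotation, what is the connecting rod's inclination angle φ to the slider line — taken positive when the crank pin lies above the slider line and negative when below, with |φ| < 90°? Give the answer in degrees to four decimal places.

set_geometry: r = 53 mm, L = 258 mm, e = 5 mm; θ ← 0°
rotate_crank_by(+54°): θ ← 0° +54° = 54°
rotate_crank_by(+22°): θ ← 54° +22° = 76°
rotate_crank_by(-70°): θ ← 76° -70° = 6°
rotate_crank_by(+75°): θ ← 6° +75° = 81°
rotate_crank_by(-70°): θ ← 81° -70° = 11°
crank pin P = (r cos θ, r sin θ) = (52.026241, 10.112877)
h = r sin θ − e = 10.112877 − 5 = 5.112877
sin φ = h / L = 5.112877 / 258 = 0.01981735
φ = arcsin(0.01981735) = 1.135525°

1.1355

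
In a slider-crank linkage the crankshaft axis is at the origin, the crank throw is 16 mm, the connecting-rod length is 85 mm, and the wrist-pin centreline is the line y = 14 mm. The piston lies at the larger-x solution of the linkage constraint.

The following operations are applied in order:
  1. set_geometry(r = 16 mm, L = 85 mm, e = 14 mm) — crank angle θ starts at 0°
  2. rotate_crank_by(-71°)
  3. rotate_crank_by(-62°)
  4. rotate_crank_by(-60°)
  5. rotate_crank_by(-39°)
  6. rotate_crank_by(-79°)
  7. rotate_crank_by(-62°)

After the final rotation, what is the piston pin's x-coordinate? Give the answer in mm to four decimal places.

98.7480

set_geometry: r = 16 mm, L = 85 mm, e = 14 mm; θ ← 0°
rotate_crank_by(-71°): θ ← 0° -71° = -71°
rotate_crank_by(-62°): θ ← -71° -62° = -133°
rotate_crank_by(-60°): θ ← -133° -60° = -193°
rotate_crank_by(-39°): θ ← -193° -39° = -232°
rotate_crank_by(-79°): θ ← -232° -79° = -311°
rotate_crank_by(-62°): θ ← -311° -62° = -373°
crank pin P = (r cos θ, r sin θ) = (15.589921, -3.599217)
h = r sin θ − e = -3.599217 − 14 = -17.599217
x = r cos θ + √(L² − h²) = 15.589921 + √(7225.0 − 309.7324) = 15.589921 + 83.158088 = 98.748009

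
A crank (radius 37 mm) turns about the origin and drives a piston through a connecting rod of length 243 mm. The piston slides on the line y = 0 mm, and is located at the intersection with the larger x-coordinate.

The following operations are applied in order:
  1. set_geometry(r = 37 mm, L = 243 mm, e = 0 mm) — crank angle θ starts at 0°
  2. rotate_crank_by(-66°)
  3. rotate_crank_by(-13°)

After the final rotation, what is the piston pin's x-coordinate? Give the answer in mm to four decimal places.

set_geometry: r = 37 mm, L = 243 mm, e = 0 mm; θ ← 0°
rotate_crank_by(-66°): θ ← 0° -66° = -66°
rotate_crank_by(-13°): θ ← -66° -13° = -79°
crank pin P = (r cos θ, r sin θ) = (7.059933, -36.320206)
h = r sin θ − e = -36.320206 − 0 = -36.320206
x = r cos θ + √(L² − h²) = 7.059933 + √(59049.0 − 1319.1573) = 7.059933 + 240.270353 = 247.330286

247.3303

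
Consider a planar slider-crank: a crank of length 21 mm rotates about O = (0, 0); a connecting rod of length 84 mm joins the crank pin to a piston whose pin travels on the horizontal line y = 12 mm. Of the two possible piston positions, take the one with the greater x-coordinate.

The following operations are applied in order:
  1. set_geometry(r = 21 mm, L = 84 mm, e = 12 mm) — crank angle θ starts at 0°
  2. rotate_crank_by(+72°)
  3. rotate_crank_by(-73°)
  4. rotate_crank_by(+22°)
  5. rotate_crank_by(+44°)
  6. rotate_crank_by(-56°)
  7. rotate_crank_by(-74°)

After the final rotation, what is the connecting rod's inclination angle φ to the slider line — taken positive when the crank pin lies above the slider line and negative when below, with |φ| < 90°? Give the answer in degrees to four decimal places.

set_geometry: r = 21 mm, L = 84 mm, e = 12 mm; θ ← 0°
rotate_crank_by(+72°): θ ← 0° +72° = 72°
rotate_crank_by(-73°): θ ← 72° -73° = -1°
rotate_crank_by(+22°): θ ← -1° +22° = 21°
rotate_crank_by(+44°): θ ← 21° +44° = 65°
rotate_crank_by(-56°): θ ← 65° -56° = 9°
rotate_crank_by(-74°): θ ← 9° -74° = -65°
crank pin P = (r cos θ, r sin θ) = (8.874983, -19.032464)
h = r sin θ − e = -19.032464 − 12 = -31.032464
sin φ = h / L = -31.032464 / 84 = -0.36943409
φ = arcsin(-0.36943409) = -21.680720°

-21.6807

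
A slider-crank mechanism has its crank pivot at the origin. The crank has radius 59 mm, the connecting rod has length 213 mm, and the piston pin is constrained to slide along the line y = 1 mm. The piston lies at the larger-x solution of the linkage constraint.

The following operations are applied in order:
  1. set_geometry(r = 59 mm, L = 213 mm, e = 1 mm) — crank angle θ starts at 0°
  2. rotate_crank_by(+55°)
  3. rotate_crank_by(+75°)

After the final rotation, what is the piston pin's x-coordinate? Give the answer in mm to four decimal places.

170.4398

set_geometry: r = 59 mm, L = 213 mm, e = 1 mm; θ ← 0°
rotate_crank_by(+55°): θ ← 0° +55° = 55°
rotate_crank_by(+75°): θ ← 55° +75° = 130°
crank pin P = (r cos θ, r sin θ) = (-37.924469, 45.196622)
h = r sin θ − e = 45.196622 − 1 = 44.196622
x = r cos θ + √(L² − h²) = -37.924469 + √(45369.0 − 1953.3414) = -37.924469 + 208.364245 = 170.439776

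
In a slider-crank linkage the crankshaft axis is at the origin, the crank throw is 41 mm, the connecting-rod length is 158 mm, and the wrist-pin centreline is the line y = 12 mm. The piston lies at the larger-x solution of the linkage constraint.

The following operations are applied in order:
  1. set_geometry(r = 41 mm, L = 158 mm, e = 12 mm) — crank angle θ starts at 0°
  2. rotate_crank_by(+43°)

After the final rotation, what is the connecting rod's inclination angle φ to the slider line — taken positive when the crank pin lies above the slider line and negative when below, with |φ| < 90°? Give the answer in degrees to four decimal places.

set_geometry: r = 41 mm, L = 158 mm, e = 12 mm; θ ← 0°
rotate_crank_by(+43°): θ ← 0° +43° = 43°
crank pin P = (r cos θ, r sin θ) = (29.985502, 27.961933)
h = r sin θ − e = 27.961933 − 12 = 15.961933
sin φ = h / L = 15.961933 / 158 = 0.10102489
φ = arcsin(0.10102489) = 5.798191°

5.7982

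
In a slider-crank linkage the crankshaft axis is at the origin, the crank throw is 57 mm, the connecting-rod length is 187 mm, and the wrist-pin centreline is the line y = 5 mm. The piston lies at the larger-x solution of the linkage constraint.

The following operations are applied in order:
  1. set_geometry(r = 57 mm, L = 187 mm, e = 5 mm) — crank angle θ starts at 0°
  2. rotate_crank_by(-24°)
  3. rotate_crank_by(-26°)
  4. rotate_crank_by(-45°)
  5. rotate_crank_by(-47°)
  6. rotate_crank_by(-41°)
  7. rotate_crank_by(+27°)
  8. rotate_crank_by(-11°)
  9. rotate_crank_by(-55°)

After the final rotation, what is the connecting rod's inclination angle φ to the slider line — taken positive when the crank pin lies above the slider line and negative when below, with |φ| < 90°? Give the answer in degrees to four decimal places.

set_geometry: r = 57 mm, L = 187 mm, e = 5 mm; θ ← 0°
rotate_crank_by(-24°): θ ← 0° -24° = -24°
rotate_crank_by(-26°): θ ← -24° -26° = -50°
rotate_crank_by(-45°): θ ← -50° -45° = -95°
rotate_crank_by(-47°): θ ← -95° -47° = -142°
rotate_crank_by(-41°): θ ← -142° -41° = -183°
rotate_crank_by(+27°): θ ← -183° +27° = -156°
rotate_crank_by(-11°): θ ← -156° -11° = -167°
rotate_crank_by(-55°): θ ← -167° -55° = -222°
crank pin P = (r cos θ, r sin θ) = (-42.359255, 38.140445)
h = r sin θ − e = 38.140445 − 5 = 33.140445
sin φ = h / L = 33.140445 / 187 = 0.17722163
φ = arcsin(0.17722163) = 10.207969°

10.2080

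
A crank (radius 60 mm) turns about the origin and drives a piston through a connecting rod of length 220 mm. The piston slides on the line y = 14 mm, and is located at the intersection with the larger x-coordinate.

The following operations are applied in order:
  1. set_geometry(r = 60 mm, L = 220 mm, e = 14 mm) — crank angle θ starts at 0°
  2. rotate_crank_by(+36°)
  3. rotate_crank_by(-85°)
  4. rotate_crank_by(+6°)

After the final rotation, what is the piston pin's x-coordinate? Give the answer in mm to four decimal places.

set_geometry: r = 60 mm, L = 220 mm, e = 14 mm; θ ← 0°
rotate_crank_by(+36°): θ ← 0° +36° = 36°
rotate_crank_by(-85°): θ ← 36° -85° = -49°
rotate_crank_by(+6°): θ ← -49° +6° = -43°
crank pin P = (r cos θ, r sin θ) = (43.881222, -40.919902)
h = r sin θ − e = -40.919902 − 14 = -54.919902
x = r cos θ + √(L² − h²) = 43.881222 + √(48400.0 − 3016.1956) = 43.881222 + 213.034749 = 256.915971

256.9160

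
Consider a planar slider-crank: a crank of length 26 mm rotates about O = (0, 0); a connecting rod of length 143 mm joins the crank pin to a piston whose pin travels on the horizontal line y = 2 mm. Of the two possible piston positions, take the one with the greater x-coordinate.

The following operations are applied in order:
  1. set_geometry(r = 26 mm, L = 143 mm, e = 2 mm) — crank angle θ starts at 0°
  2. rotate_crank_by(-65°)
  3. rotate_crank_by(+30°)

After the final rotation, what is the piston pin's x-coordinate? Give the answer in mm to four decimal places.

set_geometry: r = 26 mm, L = 143 mm, e = 2 mm; θ ← 0°
rotate_crank_by(-65°): θ ← 0° -65° = -65°
rotate_crank_by(+30°): θ ← -65° +30° = -35°
crank pin P = (r cos θ, r sin θ) = (21.297953, -14.912987)
h = r sin θ − e = -14.912987 − 2 = -16.912987
x = r cos θ + √(L² − h²) = 21.297953 + √(20449.0 − 286.0491) = 21.297953 + 141.996306 = 163.294259

163.2943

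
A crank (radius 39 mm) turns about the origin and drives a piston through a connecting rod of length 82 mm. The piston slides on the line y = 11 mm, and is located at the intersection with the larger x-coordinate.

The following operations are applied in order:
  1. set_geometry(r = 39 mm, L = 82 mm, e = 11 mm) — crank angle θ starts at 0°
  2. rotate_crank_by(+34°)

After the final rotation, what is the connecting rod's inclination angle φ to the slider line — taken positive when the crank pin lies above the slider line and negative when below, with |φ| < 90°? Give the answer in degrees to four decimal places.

set_geometry: r = 39 mm, L = 82 mm, e = 11 mm; θ ← 0°
rotate_crank_by(+34°): θ ← 0° +34° = 34°
crank pin P = (r cos θ, r sin θ) = (32.332465, 21.808523)
h = r sin θ − e = 21.808523 − 11 = 10.808523
sin φ = h / L = 10.808523 / 82 = 0.13181126
φ = arcsin(0.13181126) = 7.574271°

7.5743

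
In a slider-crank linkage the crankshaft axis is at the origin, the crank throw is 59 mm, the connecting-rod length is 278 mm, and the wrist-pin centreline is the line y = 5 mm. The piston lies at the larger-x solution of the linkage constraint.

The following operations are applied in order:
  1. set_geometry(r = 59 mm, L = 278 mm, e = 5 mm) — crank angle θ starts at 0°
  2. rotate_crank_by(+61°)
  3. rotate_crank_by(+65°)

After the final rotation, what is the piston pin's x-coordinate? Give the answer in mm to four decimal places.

240.0168

set_geometry: r = 59 mm, L = 278 mm, e = 5 mm; θ ← 0°
rotate_crank_by(+61°): θ ← 0° +61° = 61°
rotate_crank_by(+65°): θ ← 61° +65° = 126°
crank pin P = (r cos θ, r sin θ) = (-34.679330, 47.732003)
h = r sin θ − e = 47.732003 − 5 = 42.732003
x = r cos θ + √(L² − h²) = -34.679330 + √(77284.0 − 1826.0241) = -34.679330 + 274.696152 = 240.016822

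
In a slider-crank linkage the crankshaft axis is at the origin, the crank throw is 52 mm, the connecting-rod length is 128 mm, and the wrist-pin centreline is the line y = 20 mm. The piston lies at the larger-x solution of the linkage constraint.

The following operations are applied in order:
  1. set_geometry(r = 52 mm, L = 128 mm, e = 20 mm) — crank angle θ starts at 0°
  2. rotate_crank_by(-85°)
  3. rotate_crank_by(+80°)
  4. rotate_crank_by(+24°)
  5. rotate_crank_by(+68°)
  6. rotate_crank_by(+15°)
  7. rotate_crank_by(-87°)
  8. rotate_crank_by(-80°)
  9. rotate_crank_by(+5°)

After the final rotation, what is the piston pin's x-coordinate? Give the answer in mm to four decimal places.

set_geometry: r = 52 mm, L = 128 mm, e = 20 mm; θ ← 0°
rotate_crank_by(-85°): θ ← 0° -85° = -85°
rotate_crank_by(+80°): θ ← -85° +80° = -5°
rotate_crank_by(+24°): θ ← -5° +24° = 19°
rotate_crank_by(+68°): θ ← 19° +68° = 87°
rotate_crank_by(+15°): θ ← 87° +15° = 102°
rotate_crank_by(-87°): θ ← 102° -87° = 15°
rotate_crank_by(-80°): θ ← 15° -80° = -65°
rotate_crank_by(+5°): θ ← -65° +5° = -60°
crank pin P = (r cos θ, r sin θ) = (26.000000, -45.033321)
h = r sin θ − e = -45.033321 − 20 = -65.033321
x = r cos θ + √(L² − h²) = 26.000000 + √(16384.0 − 4229.3328) = 26.000000 + 110.248207 = 136.248207

136.2482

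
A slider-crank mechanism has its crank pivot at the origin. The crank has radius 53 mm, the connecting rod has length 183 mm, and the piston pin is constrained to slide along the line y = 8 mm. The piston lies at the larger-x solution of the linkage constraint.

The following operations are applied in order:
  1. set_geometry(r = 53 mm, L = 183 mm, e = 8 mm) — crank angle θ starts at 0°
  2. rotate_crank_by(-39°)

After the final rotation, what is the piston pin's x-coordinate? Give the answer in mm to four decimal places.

set_geometry: r = 53 mm, L = 183 mm, e = 8 mm; θ ← 0°
rotate_crank_by(-39°): θ ← 0° -39° = -39°
crank pin P = (r cos θ, r sin θ) = (41.188736, -33.353981)
h = r sin θ − e = -33.353981 − 8 = -41.353981
x = r cos θ + √(L² − h²) = 41.188736 + √(33489.0 − 1710.1517) = 41.188736 + 178.266229 = 219.454965

219.4550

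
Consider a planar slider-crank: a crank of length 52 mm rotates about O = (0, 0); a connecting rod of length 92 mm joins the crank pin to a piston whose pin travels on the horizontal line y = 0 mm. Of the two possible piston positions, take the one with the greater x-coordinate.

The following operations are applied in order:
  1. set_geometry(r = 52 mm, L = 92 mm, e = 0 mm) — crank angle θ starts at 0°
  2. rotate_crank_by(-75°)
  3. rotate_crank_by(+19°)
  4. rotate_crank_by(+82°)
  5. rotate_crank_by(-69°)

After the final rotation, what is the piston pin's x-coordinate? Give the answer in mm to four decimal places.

122.9204

set_geometry: r = 52 mm, L = 92 mm, e = 0 mm; θ ← 0°
rotate_crank_by(-75°): θ ← 0° -75° = -75°
rotate_crank_by(+19°): θ ← -75° +19° = -56°
rotate_crank_by(+82°): θ ← -56° +82° = 26°
rotate_crank_by(-69°): θ ← 26° -69° = -43°
crank pin P = (r cos θ, r sin θ) = (38.030392, -35.463915)
h = r sin θ − e = -35.463915 − 0 = -35.463915
x = r cos θ + √(L² − h²) = 38.030392 + √(8464.0 − 1257.6892) = 38.030392 + 84.889992 = 122.920385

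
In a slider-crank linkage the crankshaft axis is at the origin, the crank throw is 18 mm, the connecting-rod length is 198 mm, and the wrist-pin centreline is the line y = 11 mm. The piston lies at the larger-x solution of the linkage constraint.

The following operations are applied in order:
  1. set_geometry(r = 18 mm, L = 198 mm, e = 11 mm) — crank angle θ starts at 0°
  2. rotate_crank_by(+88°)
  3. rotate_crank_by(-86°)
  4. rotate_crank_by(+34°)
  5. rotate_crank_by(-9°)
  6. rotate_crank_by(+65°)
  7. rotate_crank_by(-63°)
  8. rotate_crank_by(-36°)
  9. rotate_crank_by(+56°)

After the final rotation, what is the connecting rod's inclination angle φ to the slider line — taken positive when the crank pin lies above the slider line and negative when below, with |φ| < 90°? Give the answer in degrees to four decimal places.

0.7480

set_geometry: r = 18 mm, L = 198 mm, e = 11 mm; θ ← 0°
rotate_crank_by(+88°): θ ← 0° +88° = 88°
rotate_crank_by(-86°): θ ← 88° -86° = 2°
rotate_crank_by(+34°): θ ← 2° +34° = 36°
rotate_crank_by(-9°): θ ← 36° -9° = 27°
rotate_crank_by(+65°): θ ← 27° +65° = 92°
rotate_crank_by(-63°): θ ← 92° -63° = 29°
rotate_crank_by(-36°): θ ← 29° -36° = -7°
rotate_crank_by(+56°): θ ← -7° +56° = 49°
crank pin P = (r cos θ, r sin θ) = (11.809063, 13.584772)
h = r sin θ − e = 13.584772 − 11 = 2.584772
sin φ = h / L = 2.584772 / 198 = 0.01305441
φ = arcsin(0.01305441) = 0.747984°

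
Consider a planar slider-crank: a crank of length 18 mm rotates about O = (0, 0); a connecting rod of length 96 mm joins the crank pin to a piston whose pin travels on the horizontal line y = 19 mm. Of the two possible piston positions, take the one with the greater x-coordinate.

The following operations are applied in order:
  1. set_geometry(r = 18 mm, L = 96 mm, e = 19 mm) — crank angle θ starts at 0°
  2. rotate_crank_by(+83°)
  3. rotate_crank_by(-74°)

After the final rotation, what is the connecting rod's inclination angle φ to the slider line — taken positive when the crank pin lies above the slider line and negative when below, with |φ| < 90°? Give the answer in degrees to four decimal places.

-9.7056

set_geometry: r = 18 mm, L = 96 mm, e = 19 mm; θ ← 0°
rotate_crank_by(+83°): θ ← 0° +83° = 83°
rotate_crank_by(-74°): θ ← 83° -74° = 9°
crank pin P = (r cos θ, r sin θ) = (17.778390, 2.815820)
h = r sin θ − e = 2.815820 − 19 = -16.184180
sin φ = h / L = -16.184180 / 96 = -0.16858520
φ = arcsin(-0.16858520) = -9.705570°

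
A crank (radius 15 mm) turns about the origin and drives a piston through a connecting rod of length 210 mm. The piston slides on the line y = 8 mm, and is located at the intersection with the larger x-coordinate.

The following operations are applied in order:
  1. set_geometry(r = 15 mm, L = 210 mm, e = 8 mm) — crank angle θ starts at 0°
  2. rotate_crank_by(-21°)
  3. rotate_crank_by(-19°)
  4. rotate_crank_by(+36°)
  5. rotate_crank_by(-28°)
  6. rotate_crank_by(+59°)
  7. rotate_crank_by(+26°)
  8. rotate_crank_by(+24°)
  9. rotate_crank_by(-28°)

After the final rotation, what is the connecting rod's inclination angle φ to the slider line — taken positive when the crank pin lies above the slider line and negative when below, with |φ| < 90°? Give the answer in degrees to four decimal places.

0.9060

set_geometry: r = 15 mm, L = 210 mm, e = 8 mm; θ ← 0°
rotate_crank_by(-21°): θ ← 0° -21° = -21°
rotate_crank_by(-19°): θ ← -21° -19° = -40°
rotate_crank_by(+36°): θ ← -40° +36° = -4°
rotate_crank_by(-28°): θ ← -4° -28° = -32°
rotate_crank_by(+59°): θ ← -32° +59° = 27°
rotate_crank_by(+26°): θ ← 27° +26° = 53°
rotate_crank_by(+24°): θ ← 53° +24° = 77°
rotate_crank_by(-28°): θ ← 77° -28° = 49°
crank pin P = (r cos θ, r sin θ) = (9.840885, 11.320644)
h = r sin θ − e = 11.320644 − 8 = 3.320644
sin φ = h / L = 3.320644 / 210 = 0.01581259
φ = arcsin(0.01581259) = 0.906032°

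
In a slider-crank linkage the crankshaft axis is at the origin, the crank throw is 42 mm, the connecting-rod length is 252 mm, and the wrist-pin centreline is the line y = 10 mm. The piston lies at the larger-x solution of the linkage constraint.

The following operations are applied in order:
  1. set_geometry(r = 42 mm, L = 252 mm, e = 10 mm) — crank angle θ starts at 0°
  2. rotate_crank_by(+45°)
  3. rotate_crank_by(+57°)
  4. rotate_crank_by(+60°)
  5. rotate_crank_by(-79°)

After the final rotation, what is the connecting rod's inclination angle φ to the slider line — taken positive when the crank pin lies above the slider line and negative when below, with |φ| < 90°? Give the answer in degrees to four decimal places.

set_geometry: r = 42 mm, L = 252 mm, e = 10 mm; θ ← 0°
rotate_crank_by(+45°): θ ← 0° +45° = 45°
rotate_crank_by(+57°): θ ← 45° +57° = 102°
rotate_crank_by(+60°): θ ← 102° +60° = 162°
rotate_crank_by(-79°): θ ← 162° -79° = 83°
crank pin P = (r cos θ, r sin θ) = (5.118512, 41.686938)
h = r sin θ − e = 41.686938 − 10 = 31.686938
sin φ = h / L = 31.686938 / 252 = 0.12574182
φ = arcsin(0.12574182) = 7.223597°

7.2236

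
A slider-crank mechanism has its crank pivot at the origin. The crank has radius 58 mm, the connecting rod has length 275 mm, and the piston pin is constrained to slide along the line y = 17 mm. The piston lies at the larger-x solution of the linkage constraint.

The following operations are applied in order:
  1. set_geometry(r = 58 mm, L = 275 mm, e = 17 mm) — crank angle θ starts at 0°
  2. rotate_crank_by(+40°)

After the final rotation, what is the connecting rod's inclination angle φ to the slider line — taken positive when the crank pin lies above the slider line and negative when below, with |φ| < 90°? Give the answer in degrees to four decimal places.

4.2295

set_geometry: r = 58 mm, L = 275 mm, e = 17 mm; θ ← 0°
rotate_crank_by(+40°): θ ← 0° +40° = 40°
crank pin P = (r cos θ, r sin θ) = (44.430578, 37.281681)
h = r sin θ − e = 37.281681 − 17 = 20.281681
sin φ = h / L = 20.281681 / 275 = 0.07375157
φ = arcsin(0.07375157) = 4.229494°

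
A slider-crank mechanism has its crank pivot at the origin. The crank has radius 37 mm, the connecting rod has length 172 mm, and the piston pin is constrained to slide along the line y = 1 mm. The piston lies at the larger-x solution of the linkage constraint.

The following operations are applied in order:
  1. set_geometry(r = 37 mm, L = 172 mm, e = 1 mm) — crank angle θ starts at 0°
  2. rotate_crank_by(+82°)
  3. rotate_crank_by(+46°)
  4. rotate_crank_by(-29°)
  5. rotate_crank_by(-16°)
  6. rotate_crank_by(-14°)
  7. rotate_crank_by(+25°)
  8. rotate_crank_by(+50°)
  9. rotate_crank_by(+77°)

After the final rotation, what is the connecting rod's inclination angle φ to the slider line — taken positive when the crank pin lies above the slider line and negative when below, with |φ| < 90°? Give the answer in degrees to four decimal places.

set_geometry: r = 37 mm, L = 172 mm, e = 1 mm; θ ← 0°
rotate_crank_by(+82°): θ ← 0° +82° = 82°
rotate_crank_by(+46°): θ ← 82° +46° = 128°
rotate_crank_by(-29°): θ ← 128° -29° = 99°
rotate_crank_by(-16°): θ ← 99° -16° = 83°
rotate_crank_by(-14°): θ ← 83° -14° = 69°
rotate_crank_by(+25°): θ ← 69° +25° = 94°
rotate_crank_by(+50°): θ ← 94° +50° = 144°
rotate_crank_by(+77°): θ ← 144° +77° = 221°
crank pin P = (r cos θ, r sin θ) = (-27.924254, -24.274184)
h = r sin θ − e = -24.274184 − 1 = -25.274184
sin φ = h / L = -25.274184 / 172 = -0.14694293
φ = arcsin(-0.14694293) = -8.449806°

-8.4498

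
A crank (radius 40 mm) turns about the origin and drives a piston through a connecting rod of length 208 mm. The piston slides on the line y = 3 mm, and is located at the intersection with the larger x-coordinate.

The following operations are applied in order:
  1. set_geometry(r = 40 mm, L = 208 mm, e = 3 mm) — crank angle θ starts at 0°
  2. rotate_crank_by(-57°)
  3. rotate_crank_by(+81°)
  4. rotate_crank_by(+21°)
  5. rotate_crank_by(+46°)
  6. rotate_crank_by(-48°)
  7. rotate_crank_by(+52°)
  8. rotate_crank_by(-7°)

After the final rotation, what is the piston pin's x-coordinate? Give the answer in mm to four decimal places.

206.0831

set_geometry: r = 40 mm, L = 208 mm, e = 3 mm; θ ← 0°
rotate_crank_by(-57°): θ ← 0° -57° = -57°
rotate_crank_by(+81°): θ ← -57° +81° = 24°
rotate_crank_by(+21°): θ ← 24° +21° = 45°
rotate_crank_by(+46°): θ ← 45° +46° = 91°
rotate_crank_by(-48°): θ ← 91° -48° = 43°
rotate_crank_by(+52°): θ ← 43° +52° = 95°
rotate_crank_by(-7°): θ ← 95° -7° = 88°
crank pin P = (r cos θ, r sin θ) = (1.395980, 39.975633)
h = r sin θ − e = 39.975633 − 3 = 36.975633
x = r cos θ + √(L² − h²) = 1.395980 + √(43264.0 − 1367.1974) = 1.395980 + 204.687084 = 206.083064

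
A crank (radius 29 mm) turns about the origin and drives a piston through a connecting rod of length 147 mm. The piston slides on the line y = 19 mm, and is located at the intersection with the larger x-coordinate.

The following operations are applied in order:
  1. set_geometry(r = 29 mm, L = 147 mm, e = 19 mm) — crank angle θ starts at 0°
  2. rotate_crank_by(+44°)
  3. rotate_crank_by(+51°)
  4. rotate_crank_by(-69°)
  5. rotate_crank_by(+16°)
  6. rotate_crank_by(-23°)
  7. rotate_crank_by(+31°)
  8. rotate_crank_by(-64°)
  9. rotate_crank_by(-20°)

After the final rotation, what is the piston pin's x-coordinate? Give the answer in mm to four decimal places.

set_geometry: r = 29 mm, L = 147 mm, e = 19 mm; θ ← 0°
rotate_crank_by(+44°): θ ← 0° +44° = 44°
rotate_crank_by(+51°): θ ← 44° +51° = 95°
rotate_crank_by(-69°): θ ← 95° -69° = 26°
rotate_crank_by(+16°): θ ← 26° +16° = 42°
rotate_crank_by(-23°): θ ← 42° -23° = 19°
rotate_crank_by(+31°): θ ← 19° +31° = 50°
rotate_crank_by(-64°): θ ← 50° -64° = -14°
rotate_crank_by(-20°): θ ← -14° -20° = -34°
crank pin P = (r cos θ, r sin θ) = (24.042090, -16.216594)
h = r sin θ − e = -16.216594 − 19 = -35.216594
x = r cos θ + √(L² − h²) = 24.042090 + √(21609.0 − 1240.2085) = 24.042090 + 142.719275 = 166.761365

166.7614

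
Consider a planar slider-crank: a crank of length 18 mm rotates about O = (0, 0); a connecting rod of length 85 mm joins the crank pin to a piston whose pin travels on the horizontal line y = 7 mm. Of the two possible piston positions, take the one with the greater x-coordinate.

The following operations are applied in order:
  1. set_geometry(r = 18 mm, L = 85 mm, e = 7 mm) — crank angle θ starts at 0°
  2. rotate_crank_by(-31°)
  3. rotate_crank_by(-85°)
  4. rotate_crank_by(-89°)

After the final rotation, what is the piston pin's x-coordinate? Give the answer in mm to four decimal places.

set_geometry: r = 18 mm, L = 85 mm, e = 7 mm; θ ← 0°
rotate_crank_by(-31°): θ ← 0° -31° = -31°
rotate_crank_by(-85°): θ ← -31° -85° = -116°
rotate_crank_by(-89°): θ ← -116° -89° = -205°
crank pin P = (r cos θ, r sin θ) = (-16.313540, 7.607129)
h = r sin θ − e = 7.607129 − 7 = 0.607129
x = r cos θ + √(L² − h²) = -16.313540 + √(7225.0 − 0.3686) = -16.313540 + 84.997832 = 68.684292

68.6843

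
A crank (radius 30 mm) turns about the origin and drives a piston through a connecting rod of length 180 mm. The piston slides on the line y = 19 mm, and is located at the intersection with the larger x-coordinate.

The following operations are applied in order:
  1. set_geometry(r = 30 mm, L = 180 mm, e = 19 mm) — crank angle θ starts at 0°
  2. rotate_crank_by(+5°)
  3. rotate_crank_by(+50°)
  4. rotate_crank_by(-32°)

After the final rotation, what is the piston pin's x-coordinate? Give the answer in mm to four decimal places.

207.4679

set_geometry: r = 30 mm, L = 180 mm, e = 19 mm; θ ← 0°
rotate_crank_by(+5°): θ ← 0° +5° = 5°
rotate_crank_by(+50°): θ ← 5° +50° = 55°
rotate_crank_by(-32°): θ ← 55° -32° = 23°
crank pin P = (r cos θ, r sin θ) = (27.615146, 11.721934)
h = r sin θ − e = 11.721934 − 19 = -7.278066
x = r cos θ + √(L² − h²) = 27.615146 + √(32400.0 − 52.9702) = 27.615146 + 179.852800 = 207.467946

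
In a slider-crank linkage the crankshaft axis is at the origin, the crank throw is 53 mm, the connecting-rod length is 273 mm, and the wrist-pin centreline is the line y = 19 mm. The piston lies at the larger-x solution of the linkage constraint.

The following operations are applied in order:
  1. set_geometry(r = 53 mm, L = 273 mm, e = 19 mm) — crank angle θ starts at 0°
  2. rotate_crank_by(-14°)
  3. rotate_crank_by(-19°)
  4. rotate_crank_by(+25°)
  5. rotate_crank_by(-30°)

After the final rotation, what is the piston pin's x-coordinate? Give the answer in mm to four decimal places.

309.8379

set_geometry: r = 53 mm, L = 273 mm, e = 19 mm; θ ← 0°
rotate_crank_by(-14°): θ ← 0° -14° = -14°
rotate_crank_by(-19°): θ ← -14° -19° = -33°
rotate_crank_by(+25°): θ ← -33° +25° = -8°
rotate_crank_by(-30°): θ ← -8° -30° = -38°
crank pin P = (r cos θ, r sin θ) = (41.764570, -32.630058)
h = r sin θ − e = -32.630058 − 19 = -51.630058
x = r cos θ + √(L² − h²) = 41.764570 + √(74529.0 − 2665.6629) = 41.764570 + 268.073380 = 309.837950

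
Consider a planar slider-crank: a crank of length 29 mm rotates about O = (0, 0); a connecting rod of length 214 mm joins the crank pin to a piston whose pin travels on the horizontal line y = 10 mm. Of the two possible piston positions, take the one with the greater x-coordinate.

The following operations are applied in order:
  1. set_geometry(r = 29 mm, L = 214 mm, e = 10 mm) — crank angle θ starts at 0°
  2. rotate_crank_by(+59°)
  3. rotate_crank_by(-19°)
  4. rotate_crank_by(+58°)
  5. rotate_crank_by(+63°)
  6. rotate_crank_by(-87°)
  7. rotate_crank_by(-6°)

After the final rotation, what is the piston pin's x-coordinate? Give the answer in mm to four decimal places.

set_geometry: r = 29 mm, L = 214 mm, e = 10 mm; θ ← 0°
rotate_crank_by(+59°): θ ← 0° +59° = 59°
rotate_crank_by(-19°): θ ← 59° -19° = 40°
rotate_crank_by(+58°): θ ← 40° +58° = 98°
rotate_crank_by(+63°): θ ← 98° +63° = 161°
rotate_crank_by(-87°): θ ← 161° -87° = 74°
rotate_crank_by(-6°): θ ← 74° -6° = 68°
crank pin P = (r cos θ, r sin θ) = (10.863591, 26.888332)
h = r sin θ − e = 26.888332 − 10 = 16.888332
x = r cos θ + √(L² − h²) = 10.863591 + √(45796.0 − 285.2158) = 10.863591 + 213.332567 = 224.196158

224.1962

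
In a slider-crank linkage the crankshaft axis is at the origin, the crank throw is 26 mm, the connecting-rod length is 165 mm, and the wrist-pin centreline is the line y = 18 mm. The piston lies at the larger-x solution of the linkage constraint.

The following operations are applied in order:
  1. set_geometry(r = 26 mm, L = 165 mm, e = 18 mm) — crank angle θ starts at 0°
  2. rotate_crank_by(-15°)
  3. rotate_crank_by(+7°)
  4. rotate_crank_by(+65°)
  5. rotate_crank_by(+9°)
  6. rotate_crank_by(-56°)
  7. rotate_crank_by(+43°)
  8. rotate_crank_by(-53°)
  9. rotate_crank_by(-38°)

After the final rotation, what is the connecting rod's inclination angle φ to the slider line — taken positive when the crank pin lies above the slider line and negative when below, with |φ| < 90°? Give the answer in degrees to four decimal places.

-11.8941

set_geometry: r = 26 mm, L = 165 mm, e = 18 mm; θ ← 0°
rotate_crank_by(-15°): θ ← 0° -15° = -15°
rotate_crank_by(+7°): θ ← -15° +7° = -8°
rotate_crank_by(+65°): θ ← -8° +65° = 57°
rotate_crank_by(+9°): θ ← 57° +9° = 66°
rotate_crank_by(-56°): θ ← 66° -56° = 10°
rotate_crank_by(+43°): θ ← 10° +43° = 53°
rotate_crank_by(-53°): θ ← 53° -53° = 0°
rotate_crank_by(-38°): θ ← 0° -38° = -38°
crank pin P = (r cos θ, r sin θ) = (20.488280, -16.007198)
h = r sin θ − e = -16.007198 − 18 = -34.007198
sin φ = h / L = -34.007198 / 165 = -0.20610423
φ = arcsin(-0.20610423) = -11.894147°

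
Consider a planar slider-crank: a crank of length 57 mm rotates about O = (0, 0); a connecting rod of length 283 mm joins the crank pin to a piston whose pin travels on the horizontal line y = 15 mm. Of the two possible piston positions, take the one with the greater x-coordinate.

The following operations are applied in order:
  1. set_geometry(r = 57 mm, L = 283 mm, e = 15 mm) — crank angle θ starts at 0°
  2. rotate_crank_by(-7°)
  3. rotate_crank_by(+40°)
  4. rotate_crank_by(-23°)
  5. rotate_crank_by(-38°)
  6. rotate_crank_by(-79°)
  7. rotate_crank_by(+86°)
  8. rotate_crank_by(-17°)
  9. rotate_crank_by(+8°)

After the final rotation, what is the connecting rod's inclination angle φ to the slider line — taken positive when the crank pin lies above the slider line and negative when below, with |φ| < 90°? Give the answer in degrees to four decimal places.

-8.8420

set_geometry: r = 57 mm, L = 283 mm, e = 15 mm; θ ← 0°
rotate_crank_by(-7°): θ ← 0° -7° = -7°
rotate_crank_by(+40°): θ ← -7° +40° = 33°
rotate_crank_by(-23°): θ ← 33° -23° = 10°
rotate_crank_by(-38°): θ ← 10° -38° = -28°
rotate_crank_by(-79°): θ ← -28° -79° = -107°
rotate_crank_by(+86°): θ ← -107° +86° = -21°
rotate_crank_by(-17°): θ ← -21° -17° = -38°
rotate_crank_by(+8°): θ ← -38° +8° = -30°
crank pin P = (r cos θ, r sin θ) = (49.363448, -28.500000)
h = r sin θ − e = -28.500000 − 15 = -43.500000
sin φ = h / L = -43.500000 / 283 = -0.15371025
φ = arcsin(-0.15371025) = -8.842002°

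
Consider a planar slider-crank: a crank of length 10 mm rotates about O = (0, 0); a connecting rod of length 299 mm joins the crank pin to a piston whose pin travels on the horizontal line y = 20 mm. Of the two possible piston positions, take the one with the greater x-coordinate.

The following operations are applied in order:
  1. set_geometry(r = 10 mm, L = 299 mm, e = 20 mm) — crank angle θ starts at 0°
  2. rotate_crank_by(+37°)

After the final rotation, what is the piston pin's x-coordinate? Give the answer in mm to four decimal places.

set_geometry: r = 10 mm, L = 299 mm, e = 20 mm; θ ← 0°
rotate_crank_by(+37°): θ ← 0° +37° = 37°
crank pin P = (r cos θ, r sin θ) = (7.986355, 6.018150)
h = r sin θ − e = 6.018150 − 20 = -13.981850
x = r cos θ + √(L² − h²) = 7.986355 + √(89401.0 − 195.4921) = 7.986355 + 298.672911 = 306.659266

306.6593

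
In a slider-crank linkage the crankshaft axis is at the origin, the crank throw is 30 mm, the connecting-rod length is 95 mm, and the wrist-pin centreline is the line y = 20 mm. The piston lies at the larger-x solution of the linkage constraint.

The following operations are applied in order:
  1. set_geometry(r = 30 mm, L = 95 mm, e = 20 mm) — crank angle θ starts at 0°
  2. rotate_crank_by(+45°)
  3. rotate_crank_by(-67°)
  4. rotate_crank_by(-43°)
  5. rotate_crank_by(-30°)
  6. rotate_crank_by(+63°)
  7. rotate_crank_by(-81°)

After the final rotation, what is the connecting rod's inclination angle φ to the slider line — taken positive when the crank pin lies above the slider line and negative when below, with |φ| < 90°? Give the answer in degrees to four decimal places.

set_geometry: r = 30 mm, L = 95 mm, e = 20 mm; θ ← 0°
rotate_crank_by(+45°): θ ← 0° +45° = 45°
rotate_crank_by(-67°): θ ← 45° -67° = -22°
rotate_crank_by(-43°): θ ← -22° -43° = -65°
rotate_crank_by(-30°): θ ← -65° -30° = -95°
rotate_crank_by(+63°): θ ← -95° +63° = -32°
rotate_crank_by(-81°): θ ← -32° -81° = -113°
crank pin P = (r cos θ, r sin θ) = (-11.721934, -27.615146)
h = r sin θ − e = -27.615146 − 20 = -47.615146
sin φ = h / L = -47.615146 / 95 = -0.50121206
φ = arcsin(-0.50121206) = -30.080222°

-30.0802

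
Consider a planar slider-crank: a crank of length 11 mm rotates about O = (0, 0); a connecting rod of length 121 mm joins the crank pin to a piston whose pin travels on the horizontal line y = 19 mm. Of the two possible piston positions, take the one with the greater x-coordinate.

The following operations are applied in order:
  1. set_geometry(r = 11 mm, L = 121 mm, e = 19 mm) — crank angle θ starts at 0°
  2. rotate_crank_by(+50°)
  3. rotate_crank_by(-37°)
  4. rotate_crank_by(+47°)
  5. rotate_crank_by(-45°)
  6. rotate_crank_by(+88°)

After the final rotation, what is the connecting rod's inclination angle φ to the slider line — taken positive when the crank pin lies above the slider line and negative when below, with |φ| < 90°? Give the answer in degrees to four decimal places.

-3.9247

set_geometry: r = 11 mm, L = 121 mm, e = 19 mm; θ ← 0°
rotate_crank_by(+50°): θ ← 0° +50° = 50°
rotate_crank_by(-37°): θ ← 50° -37° = 13°
rotate_crank_by(+47°): θ ← 13° +47° = 60°
rotate_crank_by(-45°): θ ← 60° -45° = 15°
rotate_crank_by(+88°): θ ← 15° +88° = 103°
crank pin P = (r cos θ, r sin θ) = (-2.474462, 10.718071)
h = r sin θ − e = 10.718071 − 19 = -8.281929
sin φ = h / L = -8.281929 / 121 = -0.06844570
φ = arcsin(-0.06844570) = -3.924718°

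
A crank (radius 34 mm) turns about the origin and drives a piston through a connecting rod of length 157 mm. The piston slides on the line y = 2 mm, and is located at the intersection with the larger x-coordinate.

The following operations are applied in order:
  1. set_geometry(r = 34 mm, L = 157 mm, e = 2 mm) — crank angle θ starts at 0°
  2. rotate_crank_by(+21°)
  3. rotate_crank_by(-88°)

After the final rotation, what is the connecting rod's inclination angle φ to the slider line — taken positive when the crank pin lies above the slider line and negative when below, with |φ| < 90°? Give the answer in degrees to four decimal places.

-12.2445

set_geometry: r = 34 mm, L = 157 mm, e = 2 mm; θ ← 0°
rotate_crank_by(+21°): θ ← 0° +21° = 21°
rotate_crank_by(-88°): θ ← 21° -88° = -67°
crank pin P = (r cos θ, r sin θ) = (13.284858, -31.297165)
h = r sin θ − e = -31.297165 − 2 = -33.297165
sin φ = h / L = -33.297165 / 157 = -0.21208385
φ = arcsin(-0.21208385) = -12.244499°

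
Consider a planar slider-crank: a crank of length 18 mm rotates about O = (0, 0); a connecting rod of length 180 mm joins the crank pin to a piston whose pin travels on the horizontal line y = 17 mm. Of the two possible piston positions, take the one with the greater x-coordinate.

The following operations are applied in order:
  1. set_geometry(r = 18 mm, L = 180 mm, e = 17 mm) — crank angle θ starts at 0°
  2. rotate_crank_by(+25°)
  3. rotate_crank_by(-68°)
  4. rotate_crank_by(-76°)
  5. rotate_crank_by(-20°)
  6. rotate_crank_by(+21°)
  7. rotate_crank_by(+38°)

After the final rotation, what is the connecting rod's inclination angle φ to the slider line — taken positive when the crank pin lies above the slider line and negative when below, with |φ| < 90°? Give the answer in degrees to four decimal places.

-11.1235

set_geometry: r = 18 mm, L = 180 mm, e = 17 mm; θ ← 0°
rotate_crank_by(+25°): θ ← 0° +25° = 25°
rotate_crank_by(-68°): θ ← 25° -68° = -43°
rotate_crank_by(-76°): θ ← -43° -76° = -119°
rotate_crank_by(-20°): θ ← -119° -20° = -139°
rotate_crank_by(+21°): θ ← -139° +21° = -118°
rotate_crank_by(+38°): θ ← -118° +38° = -80°
crank pin P = (r cos θ, r sin θ) = (3.125667, -17.726540)
h = r sin θ − e = -17.726540 − 17 = -34.726540
sin φ = h / L = -34.726540 / 180 = -0.19292522
φ = arcsin(-0.19292522) = -11.123546°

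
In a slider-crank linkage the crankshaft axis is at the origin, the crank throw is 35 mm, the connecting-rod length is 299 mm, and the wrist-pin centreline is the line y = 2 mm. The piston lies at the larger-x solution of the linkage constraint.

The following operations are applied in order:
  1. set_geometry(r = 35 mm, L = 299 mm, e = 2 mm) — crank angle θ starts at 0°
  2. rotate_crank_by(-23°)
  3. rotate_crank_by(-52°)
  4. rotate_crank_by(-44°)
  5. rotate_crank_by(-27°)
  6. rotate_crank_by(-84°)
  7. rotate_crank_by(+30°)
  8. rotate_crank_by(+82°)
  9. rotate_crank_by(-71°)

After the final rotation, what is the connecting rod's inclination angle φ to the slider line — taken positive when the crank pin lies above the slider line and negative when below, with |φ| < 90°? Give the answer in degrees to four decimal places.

0.6660

set_geometry: r = 35 mm, L = 299 mm, e = 2 mm; θ ← 0°
rotate_crank_by(-23°): θ ← 0° -23° = -23°
rotate_crank_by(-52°): θ ← -23° -52° = -75°
rotate_crank_by(-44°): θ ← -75° -44° = -119°
rotate_crank_by(-27°): θ ← -119° -27° = -146°
rotate_crank_by(-84°): θ ← -146° -84° = -230°
rotate_crank_by(+30°): θ ← -230° +30° = -200°
rotate_crank_by(+82°): θ ← -200° +82° = -118°
rotate_crank_by(-71°): θ ← -118° -71° = -189°
crank pin P = (r cos θ, r sin θ) = (-34.569092, 5.475206)
h = r sin θ − e = 5.475206 − 2 = 3.475206
sin φ = h / L = 3.475206 / 299 = 0.01162276
φ = arcsin(0.01162276) = 0.665950°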